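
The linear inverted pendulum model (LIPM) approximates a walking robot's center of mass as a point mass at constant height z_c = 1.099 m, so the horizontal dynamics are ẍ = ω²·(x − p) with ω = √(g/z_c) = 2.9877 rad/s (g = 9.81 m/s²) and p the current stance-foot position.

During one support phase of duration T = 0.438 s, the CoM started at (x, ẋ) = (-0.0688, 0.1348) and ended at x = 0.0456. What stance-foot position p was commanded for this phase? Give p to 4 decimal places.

p = -0.1063

ωT = 2.9877·0.438 = 1.308613; cosh(ωT) = 1.985615, sinh(ωT) = 1.715420
x(T) = p + (x₀−p)·cosh(ωT) + (ẋ₀/ω)·sinh(ωT) ⇒ p·(1 − cosh) = x(T) − x₀·cosh − (ẋ₀/ω)·sinh
numerator   = 0.0456 − (-0.0688)·1.985615 − (0.1348/2.9877)·1.715420 = 0.104813
denominator = 1 − 1.985615 = -0.985615
p = 0.104813 / -0.985615 = -0.1063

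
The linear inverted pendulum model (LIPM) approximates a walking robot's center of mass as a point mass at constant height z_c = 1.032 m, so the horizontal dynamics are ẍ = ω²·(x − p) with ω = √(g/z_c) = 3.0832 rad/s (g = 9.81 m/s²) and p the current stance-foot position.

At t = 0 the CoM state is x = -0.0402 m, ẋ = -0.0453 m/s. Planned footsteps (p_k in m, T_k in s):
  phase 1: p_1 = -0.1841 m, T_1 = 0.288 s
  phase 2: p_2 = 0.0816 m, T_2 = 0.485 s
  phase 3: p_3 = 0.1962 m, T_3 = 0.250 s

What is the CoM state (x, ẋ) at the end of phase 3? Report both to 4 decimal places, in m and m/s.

phase 1: p=-0.1841, T=0.288, ωT=0.887962, cosh=1.420832, sinh=1.009339; start (x,ẋ)=(-0.040200, -0.045300) → end (x,ẋ)=(0.005528, 0.383452)
phase 2: p=0.0816, T=0.485, ωT=1.495352, cosh=2.342538, sinh=2.118368; start (x,ẋ)=(0.005528, 0.383452) → end (x,ẋ)=(0.166856, 0.401398)
phase 3: p=0.1962, T=0.250, ωT=0.770800, cosh=1.312069, sinh=0.849426; start (x,ẋ)=(0.166856, 0.401398) → end (x,ẋ)=(0.268285, 0.449812)

x = 0.2683, ẋ = 0.4498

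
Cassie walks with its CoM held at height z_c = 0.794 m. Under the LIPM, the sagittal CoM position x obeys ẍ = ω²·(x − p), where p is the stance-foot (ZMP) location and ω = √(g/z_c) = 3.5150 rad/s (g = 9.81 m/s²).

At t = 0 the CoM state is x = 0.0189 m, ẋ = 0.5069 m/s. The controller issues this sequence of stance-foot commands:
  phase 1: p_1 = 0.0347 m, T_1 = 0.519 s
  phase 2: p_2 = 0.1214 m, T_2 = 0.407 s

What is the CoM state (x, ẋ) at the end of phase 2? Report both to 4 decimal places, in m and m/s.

x = 1.5907, ẋ = 5.2591

phase 1: p=0.0347, T=0.519, ωT=1.824285, cosh=3.179847, sinh=3.018514; start (x,ẋ)=(0.018900, 0.506900) → end (x,ẋ)=(0.419760, 1.444225)
phase 2: p=0.1214, T=0.407, ωT=1.430605, cosh=2.210196, sinh=1.971032; start (x,ẋ)=(0.419760, 1.444225) → end (x,ẋ)=(1.590682, 5.259112)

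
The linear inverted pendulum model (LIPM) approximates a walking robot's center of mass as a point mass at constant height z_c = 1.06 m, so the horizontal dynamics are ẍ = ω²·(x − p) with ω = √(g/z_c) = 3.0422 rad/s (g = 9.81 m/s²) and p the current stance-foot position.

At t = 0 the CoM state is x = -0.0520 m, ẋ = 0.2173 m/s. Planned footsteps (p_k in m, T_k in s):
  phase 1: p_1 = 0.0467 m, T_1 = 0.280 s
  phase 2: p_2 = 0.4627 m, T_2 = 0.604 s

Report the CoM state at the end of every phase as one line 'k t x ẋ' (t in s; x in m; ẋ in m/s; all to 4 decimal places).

1 0.2800 -0.0216 0.0132
2 0.8840 -1.0833 -4.4667

phase 1: p=0.0467, T=0.280, ωT=0.851816, cosh=1.385269, sinh=0.958630; start (x,ẋ)=(-0.052000, 0.217300) → end (x,ẋ)=(-0.021553, 0.013176)
phase 2: p=0.4627, T=0.604, ωT=1.837489, cosh=3.219981, sinh=3.060765; start (x,ẋ)=(-0.021553, 0.013176) → end (x,ẋ)=(-1.083328, -4.466671)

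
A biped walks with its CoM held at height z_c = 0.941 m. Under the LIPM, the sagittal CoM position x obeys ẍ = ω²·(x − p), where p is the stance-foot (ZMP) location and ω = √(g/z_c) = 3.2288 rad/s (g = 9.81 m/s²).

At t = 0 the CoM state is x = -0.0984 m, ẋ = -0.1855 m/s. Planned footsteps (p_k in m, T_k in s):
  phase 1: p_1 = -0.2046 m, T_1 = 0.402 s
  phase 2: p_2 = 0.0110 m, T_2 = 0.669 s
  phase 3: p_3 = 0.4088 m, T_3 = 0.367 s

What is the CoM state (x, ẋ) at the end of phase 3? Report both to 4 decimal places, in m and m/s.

x = -0.8315, ẋ = -3.5925

phase 1: p=-0.2046, T=0.402, ωT=1.297978, cosh=1.967483, sinh=1.694400; start (x,ẋ)=(-0.098400, -0.185500) → end (x,ẋ)=(-0.092999, 0.216039)
phase 2: p=0.0110, T=0.669, ωT=2.160067, cosh=4.393519, sinh=4.278202; start (x,ẋ)=(-0.092999, 0.216039) → end (x,ẋ)=(-0.159669, -0.487419)
phase 3: p=0.4088, T=0.367, ωT=1.184970, cosh=1.788171, sinh=1.482416; start (x,ẋ)=(-0.159669, -0.487419) → end (x,ẋ)=(-0.831505, -3.592521)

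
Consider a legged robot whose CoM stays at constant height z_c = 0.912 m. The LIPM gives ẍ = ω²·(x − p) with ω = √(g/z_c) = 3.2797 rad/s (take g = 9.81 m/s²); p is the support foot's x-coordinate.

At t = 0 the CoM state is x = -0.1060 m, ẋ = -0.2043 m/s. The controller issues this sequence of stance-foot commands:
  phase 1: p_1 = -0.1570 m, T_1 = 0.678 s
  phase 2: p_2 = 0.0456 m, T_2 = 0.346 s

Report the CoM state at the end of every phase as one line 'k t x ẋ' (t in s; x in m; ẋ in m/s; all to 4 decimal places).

phase 1: p=-0.1570, T=0.678, ωT=2.223637, cosh=4.674545, sinh=4.566330; start (x,ẋ)=(-0.106000, -0.204300) → end (x,ẋ)=(-0.203045, -0.191224)
phase 2: p=0.0456, T=0.346, ωT=1.134776, cosh=1.715986, sinh=1.394492; start (x,ẋ)=(-0.203045, -0.191224) → end (x,ẋ)=(-0.462378, -1.465320)

1 0.6780 -0.2030 -0.1912
2 1.0240 -0.4624 -1.4653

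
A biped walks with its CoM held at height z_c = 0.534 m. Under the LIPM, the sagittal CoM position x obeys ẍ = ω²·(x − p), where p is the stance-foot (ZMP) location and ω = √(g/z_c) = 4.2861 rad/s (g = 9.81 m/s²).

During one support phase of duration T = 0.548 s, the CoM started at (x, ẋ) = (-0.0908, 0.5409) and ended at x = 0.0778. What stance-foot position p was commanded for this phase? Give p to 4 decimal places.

p = 0.0227

ωT = 4.2861·0.548 = 2.348783; cosh(ωT) = 5.284150, sinh(ωT) = 5.188665
x(T) = p + (x₀−p)·cosh(ωT) + (ẋ₀/ω)·sinh(ωT) ⇒ p·(1 − cosh) = x(T) − x₀·cosh − (ẋ₀/ω)·sinh
numerator   = 0.0778 − (-0.0908)·5.284150 − (0.5409/4.2861)·5.188665 = -0.097202
denominator = 1 − 5.284150 = -4.284150
p = -0.097202 / -4.284150 = 0.0227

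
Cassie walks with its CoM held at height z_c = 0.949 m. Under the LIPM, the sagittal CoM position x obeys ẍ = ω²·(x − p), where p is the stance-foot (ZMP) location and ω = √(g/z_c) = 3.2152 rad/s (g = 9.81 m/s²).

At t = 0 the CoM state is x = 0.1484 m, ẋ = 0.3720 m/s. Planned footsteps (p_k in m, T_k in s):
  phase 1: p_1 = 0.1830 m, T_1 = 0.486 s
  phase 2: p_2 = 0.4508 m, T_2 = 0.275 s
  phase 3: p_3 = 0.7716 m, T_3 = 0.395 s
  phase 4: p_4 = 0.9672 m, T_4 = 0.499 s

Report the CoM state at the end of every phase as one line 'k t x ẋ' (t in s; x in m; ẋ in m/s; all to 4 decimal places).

phase 1: p=0.1830, T=0.486, ωT=1.562587, cosh=2.490371, sinh=2.280778; start (x,ẋ)=(0.148400, 0.372000) → end (x,ẋ)=(0.360720, 0.672691)
phase 2: p=0.4508, T=0.275, ωT=0.884180, cosh=1.417026, sinh=1.003973; start (x,ẋ)=(0.360720, 0.672691) → end (x,ẋ)=(0.533208, 0.662445)
phase 3: p=0.7716, T=0.395, ωT=1.270004, cosh=1.920849, sinh=1.640018; start (x,ẋ)=(0.533208, 0.662445) → end (x,ẋ)=(0.651586, 0.015417)
phase 4: p=0.9672, T=0.499, ωT=1.604385, cosh=2.587906, sinh=2.386892; start (x,ẋ)=(0.651586, 0.015417) → end (x,ẋ)=(0.161867, -2.382227)

1 0.4860 0.3607 0.6727
2 0.7610 0.5332 0.6624
3 1.1560 0.6516 0.0154
4 1.6550 0.1619 -2.3822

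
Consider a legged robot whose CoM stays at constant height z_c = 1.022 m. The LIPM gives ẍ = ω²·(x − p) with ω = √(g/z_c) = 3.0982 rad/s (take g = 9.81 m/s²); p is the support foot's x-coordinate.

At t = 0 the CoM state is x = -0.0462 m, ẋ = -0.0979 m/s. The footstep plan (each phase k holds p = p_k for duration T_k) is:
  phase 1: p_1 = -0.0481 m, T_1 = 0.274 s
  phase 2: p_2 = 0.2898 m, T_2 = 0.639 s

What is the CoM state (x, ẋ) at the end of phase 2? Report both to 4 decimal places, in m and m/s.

phase 1: p=-0.0481, T=0.274, ωT=0.848907, cosh=1.382486, sinh=0.954604; start (x,ẋ)=(-0.046200, -0.097900) → end (x,ẋ)=(-0.075638, -0.129726)
phase 2: p=0.2898, T=0.639, ωT=1.979750, cosh=3.689517, sinh=3.551414; start (x,ẋ)=(-0.075638, -0.129726) → end (x,ẋ)=(-1.207192, -4.499535)

x = -1.2072, ẋ = -4.4995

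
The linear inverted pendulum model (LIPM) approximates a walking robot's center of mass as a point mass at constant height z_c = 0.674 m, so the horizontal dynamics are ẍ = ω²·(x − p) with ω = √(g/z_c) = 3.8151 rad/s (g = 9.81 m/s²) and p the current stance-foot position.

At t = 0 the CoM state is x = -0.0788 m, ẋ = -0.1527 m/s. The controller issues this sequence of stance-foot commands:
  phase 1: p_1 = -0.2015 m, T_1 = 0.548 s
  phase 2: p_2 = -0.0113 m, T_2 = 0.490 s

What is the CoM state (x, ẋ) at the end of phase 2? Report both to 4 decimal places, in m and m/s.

x = 1.5275, ẋ = 5.9709

phase 1: p=-0.2015, T=0.548, ωT=2.090675, cosh=4.106988, sinh=3.983385; start (x,ẋ)=(-0.078800, -0.152700) → end (x,ẋ)=(0.142992, 1.237536)
phase 2: p=-0.0113, T=0.490, ωT=1.869399, cosh=3.319307, sinh=3.165091; start (x,ẋ)=(0.142992, 1.237536) → end (x,ẋ)=(1.527529, 5.970858)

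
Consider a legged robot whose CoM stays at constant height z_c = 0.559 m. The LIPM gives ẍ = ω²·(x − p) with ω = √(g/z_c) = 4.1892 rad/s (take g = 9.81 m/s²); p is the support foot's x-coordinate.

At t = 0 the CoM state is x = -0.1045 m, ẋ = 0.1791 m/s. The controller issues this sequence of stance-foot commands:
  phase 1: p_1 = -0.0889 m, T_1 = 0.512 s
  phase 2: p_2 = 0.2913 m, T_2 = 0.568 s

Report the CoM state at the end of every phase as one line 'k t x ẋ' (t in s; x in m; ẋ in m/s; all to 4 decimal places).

phase 1: p=-0.0889, T=0.512, ωT=2.144870, cosh=4.329009, sinh=4.211926; start (x,ẋ)=(-0.104500, 0.179100) → end (x,ẋ)=(0.023639, 0.500070)
phase 2: p=0.2913, T=0.568, ωT=2.379466, cosh=5.445865, sinh=5.353265; start (x,ẋ)=(0.023639, 0.500070) → end (x,ẋ)=(-0.527320, -3.279225)

1 0.5120 0.0236 0.5001
2 1.0800 -0.5273 -3.2792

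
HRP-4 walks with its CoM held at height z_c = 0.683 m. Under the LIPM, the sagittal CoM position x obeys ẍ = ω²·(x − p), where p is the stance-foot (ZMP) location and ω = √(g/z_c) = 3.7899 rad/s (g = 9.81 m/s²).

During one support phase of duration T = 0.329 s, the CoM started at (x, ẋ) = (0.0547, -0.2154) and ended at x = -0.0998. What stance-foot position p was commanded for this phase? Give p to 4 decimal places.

p = 0.1269

ωT = 3.7899·0.329 = 1.246877; cosh(ωT) = 1.883430, sinh(ωT) = 1.596030
x(T) = p + (x₀−p)·cosh(ωT) + (ẋ₀/ω)·sinh(ωT) ⇒ p·(1 − cosh) = x(T) − x₀·cosh − (ẋ₀/ω)·sinh
numerator   = -0.0998 − (0.0547)·1.883430 − (-0.2154/3.7899)·1.596030 = -0.112113
denominator = 1 − 1.883430 = -0.883430
p = -0.112113 / -0.883430 = 0.1269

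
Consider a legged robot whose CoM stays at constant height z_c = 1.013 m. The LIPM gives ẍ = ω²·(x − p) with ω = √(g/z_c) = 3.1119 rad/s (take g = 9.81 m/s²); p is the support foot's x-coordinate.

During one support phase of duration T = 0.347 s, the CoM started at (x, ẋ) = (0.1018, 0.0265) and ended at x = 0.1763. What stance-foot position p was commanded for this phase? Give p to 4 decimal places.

p = 0.0030

ωT = 3.1119·0.347 = 1.079829; cosh(ωT) = 1.641915, sinh(ωT) = 1.302262
x(T) = p + (x₀−p)·cosh(ωT) + (ẋ₀/ω)·sinh(ωT) ⇒ p·(1 − cosh) = x(T) − x₀·cosh − (ẋ₀/ω)·sinh
numerator   = 0.1763 − (0.1018)·1.641915 − (0.0265/3.1119)·1.302262 = -0.001937
denominator = 1 − 1.641915 = -0.641915
p = -0.001937 / -0.641915 = 0.0030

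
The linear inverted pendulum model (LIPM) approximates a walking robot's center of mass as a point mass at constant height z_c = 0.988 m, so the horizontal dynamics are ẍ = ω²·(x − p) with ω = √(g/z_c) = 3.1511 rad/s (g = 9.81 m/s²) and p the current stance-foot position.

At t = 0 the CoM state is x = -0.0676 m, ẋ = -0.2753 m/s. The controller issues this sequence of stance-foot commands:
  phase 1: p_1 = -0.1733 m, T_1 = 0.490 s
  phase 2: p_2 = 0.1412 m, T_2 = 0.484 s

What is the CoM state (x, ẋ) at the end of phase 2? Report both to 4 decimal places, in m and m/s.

x = -0.4139, ẋ = -1.5618

phase 1: p=-0.1733, T=0.490, ωT=1.544039, cosh=2.448493, sinh=2.234976; start (x,ẋ)=(-0.067600, -0.275300) → end (x,ẋ)=(-0.109756, 0.070336)
phase 2: p=0.1412, T=0.484, ωT=1.525132, cosh=2.406672, sinh=2.189080; start (x,ẋ)=(-0.109756, 0.070336) → end (x,ẋ)=(-0.413906, -1.561820)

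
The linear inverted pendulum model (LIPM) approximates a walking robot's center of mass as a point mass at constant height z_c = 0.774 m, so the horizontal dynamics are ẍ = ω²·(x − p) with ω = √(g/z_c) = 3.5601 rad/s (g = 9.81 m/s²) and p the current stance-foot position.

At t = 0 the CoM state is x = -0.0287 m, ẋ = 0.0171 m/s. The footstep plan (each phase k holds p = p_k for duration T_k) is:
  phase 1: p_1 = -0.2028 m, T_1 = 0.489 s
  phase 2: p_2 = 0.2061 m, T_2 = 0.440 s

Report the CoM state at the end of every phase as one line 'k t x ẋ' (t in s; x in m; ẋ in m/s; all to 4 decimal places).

1 0.4890 0.3221 1.7631
2 0.9290 1.6304 5.3525

phase 1: p=-0.2028, T=0.489, ωT=1.740889, cosh=2.938887, sinh=2.763523; start (x,ẋ)=(-0.028700, 0.017100) → end (x,ẋ)=(0.322134, 1.763123)
phase 2: p=0.2061, T=0.440, ωT=1.566444, cosh=2.499186, sinh=2.290400; start (x,ẋ)=(0.322134, 1.763123) → end (x,ẋ)=(1.630401, 5.352522)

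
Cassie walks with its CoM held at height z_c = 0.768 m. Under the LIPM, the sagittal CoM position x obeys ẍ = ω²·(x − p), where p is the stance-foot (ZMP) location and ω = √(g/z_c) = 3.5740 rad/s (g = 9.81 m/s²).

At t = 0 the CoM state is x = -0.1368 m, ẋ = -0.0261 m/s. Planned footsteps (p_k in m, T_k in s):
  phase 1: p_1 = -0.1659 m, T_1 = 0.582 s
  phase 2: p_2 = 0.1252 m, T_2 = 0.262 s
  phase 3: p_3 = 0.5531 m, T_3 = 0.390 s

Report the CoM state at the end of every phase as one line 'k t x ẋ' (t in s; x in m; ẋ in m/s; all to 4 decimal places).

phase 1: p=-0.1659, T=0.582, ωT=2.080068, cosh=4.064967, sinh=3.940046; start (x,ẋ)=(-0.136800, -0.026100) → end (x,ẋ)=(-0.076383, 0.303683)
phase 2: p=0.1252, T=0.262, ωT=0.936388, cosh=1.471396, sinh=1.079355; start (x,ẋ)=(-0.076383, 0.303683) → end (x,ẋ)=(-0.079695, -0.330791)
phase 3: p=0.5531, T=0.390, ωT=1.393860, cosh=2.139247, sinh=1.891131; start (x,ẋ)=(-0.079695, -0.330791) → end (x,ẋ)=(-0.975638, -4.984643)

1 0.5820 -0.0764 0.3037
2 0.8440 -0.0797 -0.3308
3 1.2340 -0.9756 -4.9846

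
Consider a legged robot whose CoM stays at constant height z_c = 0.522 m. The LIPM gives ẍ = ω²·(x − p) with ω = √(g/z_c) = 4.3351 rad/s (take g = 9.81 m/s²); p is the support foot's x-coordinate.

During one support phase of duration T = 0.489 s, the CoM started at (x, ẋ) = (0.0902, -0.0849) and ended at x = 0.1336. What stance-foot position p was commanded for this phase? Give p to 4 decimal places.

p = 0.0518

ωT = 4.3351·0.489 = 2.119864; cosh(ωT) = 4.225026, sinh(ωT) = 4.104978
x(T) = p + (x₀−p)·cosh(ωT) + (ẋ₀/ω)·sinh(ωT) ⇒ p·(1 − cosh) = x(T) − x₀·cosh − (ẋ₀/ω)·sinh
numerator   = 0.1336 − (0.0902)·4.225026 − (-0.0849/4.3351)·4.104978 = -0.167104
denominator = 1 − 4.225026 = -3.225026
p = -0.167104 / -3.225026 = 0.0518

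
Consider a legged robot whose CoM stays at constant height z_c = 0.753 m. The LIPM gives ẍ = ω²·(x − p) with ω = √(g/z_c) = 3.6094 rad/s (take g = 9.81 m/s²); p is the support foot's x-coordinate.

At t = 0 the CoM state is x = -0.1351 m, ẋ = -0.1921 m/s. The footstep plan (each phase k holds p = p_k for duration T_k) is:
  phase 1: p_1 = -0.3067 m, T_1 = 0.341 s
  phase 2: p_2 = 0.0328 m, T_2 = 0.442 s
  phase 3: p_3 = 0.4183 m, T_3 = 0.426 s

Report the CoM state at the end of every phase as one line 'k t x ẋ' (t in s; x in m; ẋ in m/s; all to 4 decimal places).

phase 1: p=-0.3067, T=0.341, ωT=1.230805, cosh=1.858022, sinh=1.565964; start (x,ẋ)=(-0.135100, -0.192100) → end (x,ẋ)=(-0.071207, 0.612990)
phase 2: p=0.0328, T=0.442, ωT=1.595355, cosh=2.566457, sinh=2.363621; start (x,ẋ)=(-0.071207, 0.612990) → end (x,ẋ)=(0.167287, 0.685899)
phase 3: p=0.4183, T=0.426, ωT=1.537604, cosh=2.434162, sinh=2.219267; start (x,ẋ)=(0.167287, 0.685899) → end (x,ẋ)=(0.229023, -0.341082)

1 0.3410 -0.0712 0.6130
2 0.7830 0.1673 0.6859
3 1.2090 0.2290 -0.3411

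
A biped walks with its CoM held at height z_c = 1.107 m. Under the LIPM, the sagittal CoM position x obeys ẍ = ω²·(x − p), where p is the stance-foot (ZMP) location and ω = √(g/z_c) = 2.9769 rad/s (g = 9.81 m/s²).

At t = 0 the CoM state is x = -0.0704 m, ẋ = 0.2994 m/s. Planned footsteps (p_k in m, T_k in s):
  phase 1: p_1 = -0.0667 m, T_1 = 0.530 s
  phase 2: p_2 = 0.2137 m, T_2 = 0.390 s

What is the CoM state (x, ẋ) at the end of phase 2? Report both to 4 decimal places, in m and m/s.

phase 1: p=-0.0667, T=0.530, ωT=1.577757, cosh=2.525258, sinh=2.318820; start (x,ẋ)=(-0.070400, 0.299400) → end (x,ẋ)=(0.157171, 0.730522)
phase 2: p=0.2137, T=0.390, ωT=1.160991, cosh=1.753136, sinh=1.439960; start (x,ẋ)=(0.157171, 0.730522) → end (x,ẋ)=(0.467958, 1.038383)

x = 0.4680, ẋ = 1.0384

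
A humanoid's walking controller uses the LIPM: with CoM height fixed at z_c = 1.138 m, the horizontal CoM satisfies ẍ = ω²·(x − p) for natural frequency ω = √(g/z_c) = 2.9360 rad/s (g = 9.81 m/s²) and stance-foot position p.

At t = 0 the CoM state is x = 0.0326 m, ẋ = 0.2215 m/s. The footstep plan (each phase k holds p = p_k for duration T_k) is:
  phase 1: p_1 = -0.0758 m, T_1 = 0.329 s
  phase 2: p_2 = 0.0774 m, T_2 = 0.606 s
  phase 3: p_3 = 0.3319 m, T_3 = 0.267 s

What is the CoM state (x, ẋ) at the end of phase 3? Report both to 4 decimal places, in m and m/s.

x = 2.1295, ẋ = 5.6508

phase 1: p=-0.0758, T=0.329, ωT=0.965944, cosh=1.503945, sinh=1.123321; start (x,ẋ)=(0.032600, 0.221500) → end (x,ẋ)=(0.171974, 0.690635)
phase 2: p=0.0774, T=0.606, ωT=1.779216, cosh=3.046990, sinh=2.878219; start (x,ẋ)=(0.171974, 0.690635) → end (x,ẋ)=(1.042610, 2.903552)
phase 3: p=0.3319, T=0.267, ωT=0.783912, cosh=1.323320, sinh=0.866703; start (x,ẋ)=(1.042610, 2.903552) → end (x,ẋ)=(2.129521, 5.650827)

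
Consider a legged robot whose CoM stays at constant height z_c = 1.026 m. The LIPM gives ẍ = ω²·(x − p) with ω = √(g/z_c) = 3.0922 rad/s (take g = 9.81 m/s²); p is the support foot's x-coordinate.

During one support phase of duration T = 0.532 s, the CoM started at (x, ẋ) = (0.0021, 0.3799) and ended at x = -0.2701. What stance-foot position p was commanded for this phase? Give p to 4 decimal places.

p = 0.3451

ωT = 3.0922·0.532 = 1.645050; cosh(ωT) = 2.687137, sinh(ωT) = 2.494134
x(T) = p + (x₀−p)·cosh(ωT) + (ẋ₀/ω)·sinh(ωT) ⇒ p·(1 − cosh) = x(T) − x₀·cosh − (ẋ₀/ω)·sinh
numerator   = -0.2701 − (0.0021)·2.687137 − (0.3799/3.0922)·2.494134 = -0.582166
denominator = 1 − 2.687137 = -1.687137
p = -0.582166 / -1.687137 = 0.3451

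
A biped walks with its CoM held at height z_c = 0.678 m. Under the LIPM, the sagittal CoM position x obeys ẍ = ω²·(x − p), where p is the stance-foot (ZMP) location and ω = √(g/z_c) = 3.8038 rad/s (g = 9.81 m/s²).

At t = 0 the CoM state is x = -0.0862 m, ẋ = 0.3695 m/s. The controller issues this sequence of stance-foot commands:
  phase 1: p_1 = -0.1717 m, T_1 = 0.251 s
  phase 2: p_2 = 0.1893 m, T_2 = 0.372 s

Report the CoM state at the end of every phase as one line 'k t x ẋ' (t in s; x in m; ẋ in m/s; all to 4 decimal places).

1 0.2510 0.0633 0.9110
2 0.6230 0.3785 1.0575

phase 1: p=-0.1717, T=0.251, ωT=0.954754, cosh=1.491469, sinh=1.106562; start (x,ẋ)=(-0.086200, 0.369500) → end (x,ẋ)=(0.063312, 0.910979)
phase 2: p=0.1893, T=0.372, ωT=1.415014, cosh=2.179732, sinh=1.936810; start (x,ẋ)=(0.063312, 0.910979) → end (x,ẋ)=(0.378530, 1.057505)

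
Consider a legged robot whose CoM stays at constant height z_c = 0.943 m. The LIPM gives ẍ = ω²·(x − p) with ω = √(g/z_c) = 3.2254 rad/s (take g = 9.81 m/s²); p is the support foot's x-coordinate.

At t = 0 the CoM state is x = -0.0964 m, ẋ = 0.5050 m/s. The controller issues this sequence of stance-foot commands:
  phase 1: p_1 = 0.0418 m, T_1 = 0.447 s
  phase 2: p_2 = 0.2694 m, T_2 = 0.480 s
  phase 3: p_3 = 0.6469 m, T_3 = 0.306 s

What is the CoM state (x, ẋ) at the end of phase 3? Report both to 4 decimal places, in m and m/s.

phase 1: p=0.0418, T=0.447, ωT=1.441754, cosh=2.232309, sinh=1.995796; start (x,ẋ)=(-0.096400, 0.505000) → end (x,ẋ)=(0.045776, 0.237689)
phase 2: p=0.2694, T=0.480, ωT=1.548192, cosh=2.457796, sinh=2.245164; start (x,ẋ)=(0.045776, 0.237689) → end (x,ẋ)=(-0.114769, -1.035192)
phase 3: p=0.6469, T=0.306, ωT=0.986972, cosh=1.527901, sinh=1.155198; start (x,ẋ)=(-0.114769, -1.035192) → end (x,ẋ)=(-0.887615, -4.419630)

x = -0.8876, ẋ = -4.4196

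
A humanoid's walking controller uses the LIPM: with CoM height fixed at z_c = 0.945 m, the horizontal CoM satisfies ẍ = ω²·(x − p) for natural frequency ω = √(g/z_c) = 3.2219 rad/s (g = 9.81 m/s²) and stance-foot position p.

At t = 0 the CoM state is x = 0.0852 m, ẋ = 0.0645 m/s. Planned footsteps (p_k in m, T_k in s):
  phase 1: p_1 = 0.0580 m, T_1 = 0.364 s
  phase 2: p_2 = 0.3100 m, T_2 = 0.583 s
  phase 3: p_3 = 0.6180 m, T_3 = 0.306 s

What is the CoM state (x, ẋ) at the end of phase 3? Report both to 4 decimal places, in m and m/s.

x = -0.7312, ẋ = -3.9309

phase 1: p=0.0580, T=0.364, ωT=1.172772, cosh=1.770222, sinh=1.460714; start (x,ẋ)=(0.085200, 0.064500) → end (x,ẋ)=(0.135392, 0.242190)
phase 2: p=0.3100, T=0.583, ωT=1.878368, cosh=3.347828, sinh=3.194988; start (x,ẋ)=(0.135392, 0.242190) → end (x,ẋ)=(-0.034389, -0.986589)
phase 3: p=0.6180, T=0.306, ωT=0.985901, cosh=1.526665, sinh=1.153562; start (x,ẋ)=(-0.034389, -0.986589) → end (x,ẋ)=(-0.731216, -3.930900)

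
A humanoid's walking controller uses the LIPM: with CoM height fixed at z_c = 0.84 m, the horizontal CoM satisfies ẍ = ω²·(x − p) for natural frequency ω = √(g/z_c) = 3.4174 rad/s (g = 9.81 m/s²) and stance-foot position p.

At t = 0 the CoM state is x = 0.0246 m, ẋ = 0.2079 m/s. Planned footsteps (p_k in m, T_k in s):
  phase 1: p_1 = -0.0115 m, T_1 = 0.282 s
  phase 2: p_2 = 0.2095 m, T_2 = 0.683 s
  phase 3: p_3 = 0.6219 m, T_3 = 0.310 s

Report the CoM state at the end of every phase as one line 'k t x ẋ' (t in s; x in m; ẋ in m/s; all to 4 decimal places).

phase 1: p=-0.0115, T=0.282, ωT=0.963707, cosh=1.501436, sinh=1.119960; start (x,ẋ)=(0.024600, 0.207900) → end (x,ẋ)=(0.110835, 0.450316)
phase 2: p=0.2095, T=0.683, ωT=2.334084, cosh=5.208452, sinh=5.111553; start (x,ẋ)=(0.110835, 0.450316) → end (x,ẋ)=(0.369167, 0.621953)
phase 3: p=0.6219, T=0.310, ωT=1.059394, cosh=1.615644, sinh=1.268978; start (x,ẋ)=(0.369167, 0.621953) → end (x,ẋ)=(0.444522, -0.091149)

1 0.2820 0.1108 0.4503
2 0.9650 0.3692 0.6220
3 1.2750 0.4445 -0.0911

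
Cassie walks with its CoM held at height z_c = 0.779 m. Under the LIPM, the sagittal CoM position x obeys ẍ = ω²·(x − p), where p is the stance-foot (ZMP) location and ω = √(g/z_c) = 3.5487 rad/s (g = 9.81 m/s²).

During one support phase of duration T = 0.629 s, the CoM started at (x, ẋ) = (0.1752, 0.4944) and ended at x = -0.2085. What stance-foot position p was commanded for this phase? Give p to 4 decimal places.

p = 0.4513

ωT = 3.5487·0.629 = 2.232132; cosh(ωT) = 4.713508, sinh(ωT) = 4.606209
x(T) = p + (x₀−p)·cosh(ωT) + (ẋ₀/ω)·sinh(ωT) ⇒ p·(1 − cosh) = x(T) − x₀·cosh − (ẋ₀/ω)·sinh
numerator   = -0.2085 − (0.1752)·4.713508 − (0.4944/3.5487)·4.606209 = -1.676037
denominator = 1 − 4.713508 = -3.713508
p = -1.676037 / -3.713508 = 0.4513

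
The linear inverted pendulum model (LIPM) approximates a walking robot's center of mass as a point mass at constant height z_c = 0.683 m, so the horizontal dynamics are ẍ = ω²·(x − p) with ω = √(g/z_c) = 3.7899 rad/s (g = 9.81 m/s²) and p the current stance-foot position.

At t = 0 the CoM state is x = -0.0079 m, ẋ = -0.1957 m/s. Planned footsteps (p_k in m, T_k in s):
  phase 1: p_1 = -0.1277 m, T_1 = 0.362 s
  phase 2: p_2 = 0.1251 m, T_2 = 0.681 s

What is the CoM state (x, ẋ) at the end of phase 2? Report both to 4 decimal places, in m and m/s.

x = 0.2226, ẋ = 0.4297

phase 1: p=-0.1277, T=0.362, ωT=1.371944, cosh=2.098311, sinh=1.844697; start (x,ẋ)=(-0.007900, -0.195700) → end (x,ẋ)=(0.028423, 0.426908)
phase 2: p=0.1251, T=0.681, ωT=2.580922, cosh=6.642507, sinh=6.566803; start (x,ẋ)=(0.028423, 0.426908) → end (x,ẋ)=(0.222628, 0.429679)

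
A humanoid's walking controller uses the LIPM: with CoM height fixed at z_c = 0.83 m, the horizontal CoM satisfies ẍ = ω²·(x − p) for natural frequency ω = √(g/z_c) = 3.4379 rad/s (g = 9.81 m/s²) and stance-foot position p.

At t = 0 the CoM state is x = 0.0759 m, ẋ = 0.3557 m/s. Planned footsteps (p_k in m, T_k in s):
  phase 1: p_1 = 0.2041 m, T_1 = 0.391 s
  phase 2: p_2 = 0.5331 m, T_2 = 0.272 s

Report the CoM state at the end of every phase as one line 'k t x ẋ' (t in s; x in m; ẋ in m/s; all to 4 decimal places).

1 0.3910 0.1265 -0.0592
2 0.6630 -0.0832 -1.5934

phase 1: p=0.2041, T=0.391, ωT=1.344219, cosh=2.047966, sinh=1.787223; start (x,ẋ)=(0.075900, 0.355700) → end (x,ẋ)=(0.126465, -0.059237)
phase 2: p=0.5331, T=0.272, ωT=0.935109, cosh=1.470017, sinh=1.077474; start (x,ẋ)=(0.126465, -0.059237) → end (x,ẋ)=(-0.083226, -1.593357)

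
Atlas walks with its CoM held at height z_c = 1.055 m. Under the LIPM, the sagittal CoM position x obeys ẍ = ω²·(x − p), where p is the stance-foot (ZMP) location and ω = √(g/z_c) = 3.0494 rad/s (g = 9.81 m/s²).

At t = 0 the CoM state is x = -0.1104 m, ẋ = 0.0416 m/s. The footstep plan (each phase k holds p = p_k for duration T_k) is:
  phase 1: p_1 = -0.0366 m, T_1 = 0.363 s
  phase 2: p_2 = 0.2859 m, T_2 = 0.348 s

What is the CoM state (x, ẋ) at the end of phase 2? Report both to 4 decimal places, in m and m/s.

x = -0.5038, ẋ = -2.0374

phase 1: p=-0.0366, T=0.363, ωT=1.106932, cosh=1.677818, sinh=1.347246; start (x,ẋ)=(-0.110400, 0.041600) → end (x,ẋ)=(-0.142044, -0.233395)
phase 2: p=0.2859, T=0.348, ωT=1.061191, cosh=1.617927, sinh=1.271884; start (x,ẋ)=(-0.142044, -0.233395) → end (x,ẋ)=(-0.503829, -2.037388)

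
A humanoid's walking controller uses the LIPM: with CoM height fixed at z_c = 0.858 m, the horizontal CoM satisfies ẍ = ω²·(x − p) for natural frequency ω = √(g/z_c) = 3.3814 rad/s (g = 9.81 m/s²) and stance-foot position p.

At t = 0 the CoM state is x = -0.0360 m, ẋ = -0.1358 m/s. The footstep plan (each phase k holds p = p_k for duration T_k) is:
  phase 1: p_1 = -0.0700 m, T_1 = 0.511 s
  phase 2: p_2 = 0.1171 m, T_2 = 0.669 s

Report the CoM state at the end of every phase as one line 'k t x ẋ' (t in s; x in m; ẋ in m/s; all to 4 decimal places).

1 0.5110 -0.0808 -0.0809
2 1.1800 -0.9569 -3.5704

phase 1: p=-0.0700, T=0.511, ωT=1.727895, cosh=2.903226, sinh=2.725569; start (x,ẋ)=(-0.036000, -0.135800) → end (x,ẋ)=(-0.080752, -0.080906)
phase 2: p=0.1171, T=0.669, ωT=2.262157, cosh=4.853952, sinh=4.749826; start (x,ẋ)=(-0.080752, -0.080906) → end (x,ẋ)=(-0.956910, -3.570420)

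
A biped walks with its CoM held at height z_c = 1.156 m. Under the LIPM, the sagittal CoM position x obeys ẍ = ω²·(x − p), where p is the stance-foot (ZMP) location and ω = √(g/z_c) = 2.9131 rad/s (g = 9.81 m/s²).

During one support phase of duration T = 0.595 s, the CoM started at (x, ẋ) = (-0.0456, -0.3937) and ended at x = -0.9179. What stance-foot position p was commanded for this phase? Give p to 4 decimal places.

ωT = 2.9131·0.595 = 1.733294; cosh(ωT) = 2.917984, sinh(ωT) = 2.741283
x(T) = p + (x₀−p)·cosh(ωT) + (ẋ₀/ω)·sinh(ωT) ⇒ p·(1 − cosh) = x(T) − x₀·cosh − (ẋ₀/ω)·sinh
numerator   = -0.9179 − (-0.0456)·2.917984 − (-0.3937/2.9131)·2.741283 = -0.414361
denominator = 1 − 2.917984 = -1.917984
p = -0.414361 / -1.917984 = 0.2160

p = 0.2160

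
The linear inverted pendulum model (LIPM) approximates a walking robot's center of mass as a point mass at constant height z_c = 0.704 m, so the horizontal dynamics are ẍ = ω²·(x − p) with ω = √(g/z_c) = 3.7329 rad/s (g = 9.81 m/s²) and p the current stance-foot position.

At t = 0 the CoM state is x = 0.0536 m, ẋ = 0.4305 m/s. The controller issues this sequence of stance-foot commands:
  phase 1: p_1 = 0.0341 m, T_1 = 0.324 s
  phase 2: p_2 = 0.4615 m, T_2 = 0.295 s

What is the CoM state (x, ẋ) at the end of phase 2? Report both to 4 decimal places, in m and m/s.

x = 0.4225, ẋ = 0.4205

phase 1: p=0.0341, T=0.324, ωT=1.209460, cosh=1.825016, sinh=1.526657; start (x,ẋ)=(0.053600, 0.430500) → end (x,ẋ)=(0.245751, 0.896797)
phase 2: p=0.4615, T=0.295, ωT=1.101205, cosh=1.670130, sinh=1.337660; start (x,ẋ)=(0.245751, 0.896797) → end (x,ẋ)=(0.422532, 0.420457)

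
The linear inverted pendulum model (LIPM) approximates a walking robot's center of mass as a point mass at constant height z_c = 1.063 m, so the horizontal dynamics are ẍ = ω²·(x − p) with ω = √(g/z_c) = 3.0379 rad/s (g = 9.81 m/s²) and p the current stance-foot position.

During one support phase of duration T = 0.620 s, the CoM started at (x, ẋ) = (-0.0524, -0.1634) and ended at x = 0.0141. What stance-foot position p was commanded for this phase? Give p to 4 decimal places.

p = -0.1536

ωT = 3.0379·0.620 = 1.883498; cosh(ωT) = 3.364263, sinh(ωT) = 3.212206
x(T) = p + (x₀−p)·cosh(ωT) + (ẋ₀/ω)·sinh(ωT) ⇒ p·(1 − cosh) = x(T) − x₀·cosh − (ẋ₀/ω)·sinh
numerator   = 0.0141 − (-0.0524)·3.364263 − (-0.1634/3.0379)·3.212206 = 0.363163
denominator = 1 − 3.364263 = -2.364263
p = 0.363163 / -2.364263 = -0.1536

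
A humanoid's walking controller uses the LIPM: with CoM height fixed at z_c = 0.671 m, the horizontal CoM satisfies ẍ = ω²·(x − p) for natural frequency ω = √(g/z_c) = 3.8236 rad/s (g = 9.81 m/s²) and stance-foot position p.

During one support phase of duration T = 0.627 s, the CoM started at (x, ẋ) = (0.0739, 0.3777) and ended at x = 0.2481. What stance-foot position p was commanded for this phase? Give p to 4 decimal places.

p = 0.1541

ωT = 3.8236·0.627 = 2.397397; cosh(ωT) = 5.542738, sinh(ωT) = 5.451784
x(T) = p + (x₀−p)·cosh(ωT) + (ẋ₀/ω)·sinh(ωT) ⇒ p·(1 − cosh) = x(T) − x₀·cosh − (ẋ₀/ω)·sinh
numerator   = 0.2481 − (0.0739)·5.542738 − (0.3777/3.8236)·5.451784 = -0.700042
denominator = 1 − 5.542738 = -4.542738
p = -0.700042 / -4.542738 = 0.1541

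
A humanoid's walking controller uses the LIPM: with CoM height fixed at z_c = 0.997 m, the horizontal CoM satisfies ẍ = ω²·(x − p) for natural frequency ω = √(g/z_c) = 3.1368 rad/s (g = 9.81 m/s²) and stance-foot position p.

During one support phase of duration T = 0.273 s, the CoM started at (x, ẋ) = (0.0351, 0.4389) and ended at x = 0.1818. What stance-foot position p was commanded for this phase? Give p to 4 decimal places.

ωT = 3.1368·0.273 = 0.856346; cosh(ωT) = 1.389627, sinh(ωT) = 0.964916
x(T) = p + (x₀−p)·cosh(ωT) + (ẋ₀/ω)·sinh(ωT) ⇒ p·(1 − cosh) = x(T) − x₀·cosh − (ẋ₀/ω)·sinh
numerator   = 0.1818 − (0.0351)·1.389627 − (0.4389/3.1368)·0.964916 = -0.001987
denominator = 1 − 1.389627 = -0.389627
p = -0.001987 / -0.389627 = 0.0051

p = 0.0051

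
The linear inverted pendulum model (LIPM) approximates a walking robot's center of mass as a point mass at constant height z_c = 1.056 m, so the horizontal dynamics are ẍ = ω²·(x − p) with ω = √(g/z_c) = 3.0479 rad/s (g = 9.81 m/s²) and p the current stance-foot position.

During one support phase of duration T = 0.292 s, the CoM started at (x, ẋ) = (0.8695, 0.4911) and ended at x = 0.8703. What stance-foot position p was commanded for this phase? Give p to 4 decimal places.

ωT = 3.0479·0.292 = 0.889987; cosh(ωT) = 1.422879, sinh(ωT) = 1.012218
x(T) = p + (x₀−p)·cosh(ωT) + (ẋ₀/ω)·sinh(ωT) ⇒ p·(1 − cosh) = x(T) − x₀·cosh − (ẋ₀/ω)·sinh
numerator   = 0.8703 − (0.8695)·1.422879 − (0.4911/3.0479)·1.012218 = -0.529990
denominator = 1 − 1.422879 = -0.422879
p = -0.529990 / -0.422879 = 1.2533

p = 1.2533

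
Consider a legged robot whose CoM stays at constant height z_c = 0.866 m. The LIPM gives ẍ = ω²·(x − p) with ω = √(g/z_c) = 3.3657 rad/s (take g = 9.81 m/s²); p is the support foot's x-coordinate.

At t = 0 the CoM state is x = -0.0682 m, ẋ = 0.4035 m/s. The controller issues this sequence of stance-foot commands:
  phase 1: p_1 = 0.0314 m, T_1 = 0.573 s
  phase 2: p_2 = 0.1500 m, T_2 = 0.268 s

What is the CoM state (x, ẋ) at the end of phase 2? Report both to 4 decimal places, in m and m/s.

x = 0.1453, ẋ = 0.1897

phase 1: p=0.0314, T=0.573, ωT=1.928546, cosh=3.512430, sinh=3.367071; start (x,ẋ)=(-0.068200, 0.403500) → end (x,ẋ)=(0.085226, 0.288544)
phase 2: p=0.1500, T=0.268, ωT=0.902008, cosh=1.435150, sinh=1.029396; start (x,ẋ)=(0.085226, 0.288544) → end (x,ẋ)=(0.145291, 0.189686)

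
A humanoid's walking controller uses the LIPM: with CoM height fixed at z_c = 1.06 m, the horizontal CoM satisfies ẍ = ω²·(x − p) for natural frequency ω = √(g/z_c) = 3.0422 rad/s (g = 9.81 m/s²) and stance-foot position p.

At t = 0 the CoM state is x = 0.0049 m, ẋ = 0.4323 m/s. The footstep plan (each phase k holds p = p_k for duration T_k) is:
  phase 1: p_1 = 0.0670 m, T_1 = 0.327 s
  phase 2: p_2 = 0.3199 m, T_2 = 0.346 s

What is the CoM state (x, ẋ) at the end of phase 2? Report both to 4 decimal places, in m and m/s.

x = 0.2102, ẋ = 0.0150

phase 1: p=0.0670, T=0.327, ωT=0.994799, cosh=1.536990, sinh=1.167192; start (x,ẋ)=(0.004900, 0.432300) → end (x,ẋ)=(0.137412, 0.443934)
phase 2: p=0.3199, T=0.346, ωT=1.052601, cosh=1.607061, sinh=1.258033; start (x,ẋ)=(0.137412, 0.443934) → end (x,ẋ)=(0.210210, 0.015014)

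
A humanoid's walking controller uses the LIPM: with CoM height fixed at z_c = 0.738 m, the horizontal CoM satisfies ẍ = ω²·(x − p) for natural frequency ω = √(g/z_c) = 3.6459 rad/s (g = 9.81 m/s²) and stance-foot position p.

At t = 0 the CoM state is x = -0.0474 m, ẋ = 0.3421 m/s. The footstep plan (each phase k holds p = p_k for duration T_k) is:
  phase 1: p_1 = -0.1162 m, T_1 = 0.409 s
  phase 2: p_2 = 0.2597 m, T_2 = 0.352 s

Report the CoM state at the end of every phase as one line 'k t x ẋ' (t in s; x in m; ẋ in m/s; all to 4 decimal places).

phase 1: p=-0.1162, T=0.409, ωT=1.491173, cosh=2.333706, sinh=2.108598; start (x,ẋ)=(-0.047400, 0.342100) → end (x,ẋ)=(0.242212, 1.327277)
phase 2: p=0.2597, T=0.352, ωT=1.283357, cosh=1.942919, sinh=1.665814; start (x,ẋ)=(0.242212, 1.327277) → end (x,ẋ)=(0.832155, 2.472579)

1 0.4090 0.2422 1.3273
2 0.7610 0.8322 2.4726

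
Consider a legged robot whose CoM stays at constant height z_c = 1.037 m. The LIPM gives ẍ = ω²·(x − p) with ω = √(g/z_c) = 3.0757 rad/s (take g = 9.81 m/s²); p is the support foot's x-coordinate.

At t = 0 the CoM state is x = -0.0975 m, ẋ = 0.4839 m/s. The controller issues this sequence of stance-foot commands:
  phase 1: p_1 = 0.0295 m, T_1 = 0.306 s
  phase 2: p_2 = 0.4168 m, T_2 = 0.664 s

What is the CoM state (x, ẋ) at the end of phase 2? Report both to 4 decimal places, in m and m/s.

x = -0.8086, ẋ = -3.5701

phase 1: p=0.0295, T=0.306, ωT=0.941164, cosh=1.476568, sinh=1.086395; start (x,ẋ)=(-0.097500, 0.483900) → end (x,ẋ)=(0.012898, 0.290150)
phase 2: p=0.4168, T=0.664, ωT=2.042265, cosh=3.918891, sinh=3.789156; start (x,ẋ)=(0.012898, 0.290150) → end (x,ẋ)=(-0.808591, -3.570126)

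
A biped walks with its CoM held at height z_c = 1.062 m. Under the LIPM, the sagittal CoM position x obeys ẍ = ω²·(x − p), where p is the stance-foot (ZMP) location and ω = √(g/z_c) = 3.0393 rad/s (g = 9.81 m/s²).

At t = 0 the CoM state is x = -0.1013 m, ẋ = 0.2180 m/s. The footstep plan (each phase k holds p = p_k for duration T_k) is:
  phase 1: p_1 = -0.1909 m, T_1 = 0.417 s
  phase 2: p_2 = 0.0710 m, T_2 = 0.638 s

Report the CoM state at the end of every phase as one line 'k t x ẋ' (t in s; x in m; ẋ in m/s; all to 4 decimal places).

phase 1: p=-0.1909, T=0.417, ωT=1.267388, cosh=1.916565, sinh=1.634999; start (x,ẋ)=(-0.101300, 0.218000) → end (x,ẋ)=(0.098098, 0.863056)
phase 2: p=0.0710, T=0.638, ωT=1.939073, cosh=3.548072, sinh=3.404234; start (x,ẋ)=(0.098098, 0.863056) → end (x,ẋ)=(1.133830, 3.342553)

1 0.4170 0.0981 0.8631
2 1.0550 1.1338 3.3426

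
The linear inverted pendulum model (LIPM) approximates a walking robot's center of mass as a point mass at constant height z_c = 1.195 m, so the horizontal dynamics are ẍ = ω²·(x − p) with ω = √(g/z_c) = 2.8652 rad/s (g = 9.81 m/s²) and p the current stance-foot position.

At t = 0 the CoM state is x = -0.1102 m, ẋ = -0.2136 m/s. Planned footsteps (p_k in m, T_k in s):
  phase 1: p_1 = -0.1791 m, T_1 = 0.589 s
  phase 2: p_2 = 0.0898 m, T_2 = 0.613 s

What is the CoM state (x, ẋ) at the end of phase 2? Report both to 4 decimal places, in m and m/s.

x = -0.7982, ẋ = -2.4245

phase 1: p=-0.1791, T=0.589, ωT=1.687603, cosh=2.795734, sinh=2.610771; start (x,ẋ)=(-0.110200, -0.213600) → end (x,ẋ)=(-0.181106, -0.081770)
phase 2: p=0.0898, T=0.613, ωT=1.756368, cosh=2.982017, sinh=2.809346; start (x,ẋ)=(-0.181106, -0.081770) → end (x,ẋ)=(-0.798224, -2.424457)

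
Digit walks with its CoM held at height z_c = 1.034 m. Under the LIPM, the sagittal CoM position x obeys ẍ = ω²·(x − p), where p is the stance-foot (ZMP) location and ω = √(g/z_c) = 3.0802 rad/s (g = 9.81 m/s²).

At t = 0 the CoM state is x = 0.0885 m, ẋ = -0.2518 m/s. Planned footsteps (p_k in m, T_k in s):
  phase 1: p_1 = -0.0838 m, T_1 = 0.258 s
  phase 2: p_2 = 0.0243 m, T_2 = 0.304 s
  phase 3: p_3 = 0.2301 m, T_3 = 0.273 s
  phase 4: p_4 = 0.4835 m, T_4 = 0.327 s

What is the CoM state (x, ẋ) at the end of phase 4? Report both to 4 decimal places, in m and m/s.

phase 1: p=-0.0838, T=0.258, ωT=0.794692, cosh=1.332739, sinh=0.881019; start (x,ẋ)=(0.088500, -0.251800) → end (x,ẋ)=(0.073810, 0.131989)
phase 2: p=0.0243, T=0.304, ωT=0.936381, cosh=1.471389, sinh=1.079344; start (x,ẋ)=(0.073810, 0.131989) → end (x,ẋ)=(0.143399, 0.358807)
phase 3: p=0.2301, T=0.273, ωT=0.840895, cosh=1.374882, sinh=0.943558; start (x,ẋ)=(0.143399, 0.358807) → end (x,ẋ)=(0.220809, 0.241332)
phase 4: p=0.4835, T=0.327, ωT=1.007225, cosh=1.551612, sinh=1.186381; start (x,ẋ)=(0.220809, 0.241332) → end (x,ẋ)=(0.168858, -0.585495)

x = 0.1689, ẋ = -0.5855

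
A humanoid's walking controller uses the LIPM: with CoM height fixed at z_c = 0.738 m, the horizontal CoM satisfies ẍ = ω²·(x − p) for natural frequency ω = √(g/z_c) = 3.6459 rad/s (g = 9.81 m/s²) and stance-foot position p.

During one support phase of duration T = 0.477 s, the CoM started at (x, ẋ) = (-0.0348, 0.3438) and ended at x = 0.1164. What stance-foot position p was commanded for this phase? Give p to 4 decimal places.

p = 0.0215

ωT = 3.6459·0.477 = 1.739094; cosh(ωT) = 2.933933, sinh(ωT) = 2.758253
x(T) = p + (x₀−p)·cosh(ωT) + (ẋ₀/ω)·sinh(ωT) ⇒ p·(1 − cosh) = x(T) − x₀·cosh − (ẋ₀/ω)·sinh
numerator   = 0.1164 − (-0.0348)·2.933933 − (0.3438/3.6459)·2.758253 = -0.041596
denominator = 1 − 2.933933 = -1.933933
p = -0.041596 / -1.933933 = 0.0215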